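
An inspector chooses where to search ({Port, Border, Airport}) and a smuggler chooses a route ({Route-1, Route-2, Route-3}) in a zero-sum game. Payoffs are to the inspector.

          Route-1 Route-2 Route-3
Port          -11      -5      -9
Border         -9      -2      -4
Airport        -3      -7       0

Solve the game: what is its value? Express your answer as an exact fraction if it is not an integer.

-57/11

Row minima: Port → -11, Border → -9, Airport → -7; maximin = -7.
Column maxima: Route-1 → -3, Route-2 → -2, Route-3 → 0; minimax = -3.
-7 ≠ -3, so there is no saddle point; optimal play is mixed.
Port is strictly dominated by Border, so the inspector never plays it.
Route-3 is strictly dominated by Route-1 (it gives the inspector strictly more in every row), so the smuggler never plays it.
On the remaining 2×2 (Border, Airport vs Route-1, Route-2):
Let the inspector play Border with probability p. Expected payoff against Route-1: (-9)p + (-3)(1−p) = −6p − 3; against Route-2: (-2)p + (-7)(1−p) = 5p − 7.
Setting these equal: −6p − 3 = 5p − 7 ⇒ −11p = -4 ⇒ p = 4/11, and the value is (-6)·(4/11) − 3 = -57/11.
For the smuggler: with q = P(Route-1), equating Border's and Airport's payoffs gives −7q − 2 = 4q − 7 ⇒ q = 5/11.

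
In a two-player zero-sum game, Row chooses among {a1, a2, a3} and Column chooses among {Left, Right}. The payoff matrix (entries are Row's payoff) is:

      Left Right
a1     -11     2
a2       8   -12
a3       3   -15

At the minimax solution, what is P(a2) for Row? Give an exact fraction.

Row minima: a1 → -11, a2 → -12, a3 → -15; maximin = -11.
Column maxima: Left → 8, Right → 2; minimax = 2.
-11 ≠ 2, so there is no saddle point; optimal play is mixed.
a3 is strictly dominated by a2, so Row never plays it.
On the remaining 2×2 (a1, a2 vs Left, Right):
Let Row play a1 with probability p. Expected payoff against Left: (-11)p + 8(1−p) = −19p + 8; against Right: 2p + (-12)(1−p) = 14p − 12.
Setting these equal: −19p + 8 = 14p − 12 ⇒ −33p = -20 ⇒ p = 20/33, and the value is (-19)·(20/33) + 8 = -116/33.
For Column: with q = P(Left), equating a1's and a2's payoffs gives −13q + 2 = 20q − 12 ⇒ q = 14/33.

13/33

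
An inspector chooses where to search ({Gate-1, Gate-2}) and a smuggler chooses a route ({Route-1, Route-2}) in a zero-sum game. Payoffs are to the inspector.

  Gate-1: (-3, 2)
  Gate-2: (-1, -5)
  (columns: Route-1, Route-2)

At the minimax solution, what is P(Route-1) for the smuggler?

Row minima: Gate-1 → -3, Gate-2 → -5; maximin = -3.
Column maxima: Route-1 → -1, Route-2 → 2; minimax = -1.
-3 ≠ -1, so there is no saddle point; optimal play is mixed.
Let the inspector play Gate-1 with probability p. Expected payoff against Route-1: (-3)p + (-1)(1−p) = −2p − 1; against Route-2: 2p + (-5)(1−p) = 7p − 5.
Setting these equal: −2p − 1 = 7p − 5 ⇒ −9p = -4 ⇒ p = 4/9, and the value is (-2)·(4/9) − 1 = -17/9.
For the smuggler: with q = P(Route-1), equating Gate-1's and Gate-2's payoffs gives −5q + 2 = 4q − 5 ⇒ q = 7/9.

7/9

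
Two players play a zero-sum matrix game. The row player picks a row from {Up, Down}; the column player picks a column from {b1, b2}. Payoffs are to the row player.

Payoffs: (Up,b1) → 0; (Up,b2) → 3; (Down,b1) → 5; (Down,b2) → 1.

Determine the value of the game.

15/7

Row minima: Up → 0, Down → 1; maximin = 1.
Column maxima: b1 → 5, b2 → 3; minimax = 3.
1 ≠ 3, so there is no saddle point; optimal play is mixed.
Let the row player play Up with probability p. Expected payoff against b1: 0p + 5(1−p) = −5p + 5; against b2: 3p + 1(1−p) = 2p + 1.
Setting these equal: −5p + 5 = 2p + 1 ⇒ −7p = -4 ⇒ p = 4/7, and the value is (-5)·(4/7) + 5 = 15/7.
For the column player: with q = P(b1), equating Up's and Down's payoffs gives −3q + 3 = 4q + 1 ⇒ q = 2/7.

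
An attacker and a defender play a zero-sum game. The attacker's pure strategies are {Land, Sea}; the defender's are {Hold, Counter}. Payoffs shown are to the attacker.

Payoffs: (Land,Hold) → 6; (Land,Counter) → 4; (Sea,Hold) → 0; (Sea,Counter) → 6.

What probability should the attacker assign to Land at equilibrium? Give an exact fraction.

Row minima: Land → 4, Sea → 0; maximin = 4.
Column maxima: Hold → 6, Counter → 6; minimax = 6.
4 ≠ 6, so there is no saddle point; optimal play is mixed.
Let the attacker play Land with probability p. Expected payoff against Hold: 6p + 0(1−p) = 6p; against Counter: 4p + 6(1−p) = −2p + 6.
Setting these equal: 6p = −2p + 6 ⇒ 8p = 6 ⇒ p = 3/4, and the value is (6)·(3/4) = 9/2.
For the defender: with q = P(Hold), equating Land's and Sea's payoffs gives 2q + 4 = −6q + 6 ⇒ q = 1/4.

3/4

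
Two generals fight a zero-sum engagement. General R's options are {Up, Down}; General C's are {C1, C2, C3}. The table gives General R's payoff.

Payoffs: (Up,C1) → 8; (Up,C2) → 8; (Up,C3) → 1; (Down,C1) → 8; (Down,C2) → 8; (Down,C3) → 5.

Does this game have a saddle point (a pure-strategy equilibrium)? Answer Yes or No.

Row minima: Up → 1, Down → 5; maximin = 5.
Column maxima: C1 → 8, C2 → 8, C3 → 5; minimax = 5.
maximin = minimax = 5, so a saddle point exists.

Yes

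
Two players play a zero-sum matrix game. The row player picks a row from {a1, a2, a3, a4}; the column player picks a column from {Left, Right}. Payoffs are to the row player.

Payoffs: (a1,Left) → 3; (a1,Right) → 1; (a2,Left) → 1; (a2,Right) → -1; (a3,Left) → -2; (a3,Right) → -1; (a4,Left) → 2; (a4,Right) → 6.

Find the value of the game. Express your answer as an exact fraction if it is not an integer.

8/3

Row minima: a1 → 1, a2 → -1, a3 → -2, a4 → 2; maximin = 2.
Column maxima: Left → 3, Right → 6; minimax = 3.
2 ≠ 3, so there is no saddle point; optimal play is mixed.
a2 is strictly dominated by a1, so the row player never plays it.
a3 is strictly dominated by a1, so the row player never plays it.
On the remaining 2×2 (a1, a4 vs Left, Right):
Let the row player play a1 with probability p. Expected payoff against Left: 3p + 2(1−p) = p + 2; against Right: 1p + 6(1−p) = −5p + 6.
Setting these equal: p + 2 = −5p + 6 ⇒ 6p = 4 ⇒ p = 2/3, and the value is (1)·(2/3) + 2 = 8/3.
For the column player: with q = P(Left), equating a1's and a4's payoffs gives 2q + 1 = −4q + 6 ⇒ q = 5/6.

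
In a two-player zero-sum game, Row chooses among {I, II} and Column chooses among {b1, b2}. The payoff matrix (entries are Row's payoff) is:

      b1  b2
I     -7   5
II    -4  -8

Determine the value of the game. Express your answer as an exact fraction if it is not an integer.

Row minima: I → -7, II → -8; maximin = -7.
Column maxima: b1 → -4, b2 → 5; minimax = -4.
-7 ≠ -4, so there is no saddle point; optimal play is mixed.
Let Row play I with probability p. Expected payoff against b1: (-7)p + (-4)(1−p) = −3p − 4; against b2: 5p + (-8)(1−p) = 13p − 8.
Setting these equal: −3p − 4 = 13p − 8 ⇒ −16p = -4 ⇒ p = 1/4, and the value is (-3)·(1/4) − 4 = -19/4.
For Column: with q = P(b1), equating I's and II's payoffs gives −12q + 5 = 4q − 8 ⇒ q = 13/16.

-19/4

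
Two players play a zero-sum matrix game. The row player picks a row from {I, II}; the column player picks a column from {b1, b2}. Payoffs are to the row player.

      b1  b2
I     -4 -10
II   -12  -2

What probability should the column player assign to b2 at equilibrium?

1/2

Row minima: I → -10, II → -12; maximin = -10.
Column maxima: b1 → -4, b2 → -2; minimax = -4.
-10 ≠ -4, so there is no saddle point; optimal play is mixed.
Let the row player play I with probability p. Expected payoff against b1: (-4)p + (-12)(1−p) = 8p − 12; against b2: (-10)p + (-2)(1−p) = −8p − 2.
Setting these equal: 8p − 12 = −8p − 2 ⇒ 16p = 10 ⇒ p = 5/8, and the value is (8)·(5/8) − 12 = -7.
For the column player: with q = P(b1), equating I's and II's payoffs gives 6q − 10 = −10q − 2 ⇒ q = 1/2.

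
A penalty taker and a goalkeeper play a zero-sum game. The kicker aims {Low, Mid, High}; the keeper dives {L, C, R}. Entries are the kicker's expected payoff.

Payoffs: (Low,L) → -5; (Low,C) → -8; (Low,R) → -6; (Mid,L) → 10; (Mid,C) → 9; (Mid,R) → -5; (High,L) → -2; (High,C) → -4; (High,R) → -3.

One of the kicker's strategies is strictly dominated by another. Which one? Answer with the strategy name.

Low

Mid gives a strictly higher payoff than Low against every column: 10 > -5, 9 > -8, -5 > -6.
So Low is strictly dominated and the kicker never plays it.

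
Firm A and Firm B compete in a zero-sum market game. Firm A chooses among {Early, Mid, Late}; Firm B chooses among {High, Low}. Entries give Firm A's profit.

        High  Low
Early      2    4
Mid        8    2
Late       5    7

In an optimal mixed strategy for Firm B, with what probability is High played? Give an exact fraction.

5/8

Row minima: Early → 2, Mid → 2, Late → 5; maximin = 5.
Column maxima: High → 8, Low → 7; minimax = 7.
5 ≠ 7, so there is no saddle point; optimal play is mixed.
Early is strictly dominated by Late, so Firm A never plays it.
On the remaining 2×2 (Mid, Late vs High, Low):
Let Firm A play Mid with probability p. Expected payoff against High: 8p + 5(1−p) = 3p + 5; against Low: 2p + 7(1−p) = −5p + 7.
Setting these equal: 3p + 5 = −5p + 7 ⇒ 8p = 2 ⇒ p = 1/4, and the value is (3)·(1/4) + 5 = 23/4.
For Firm B: with q = P(High), equating Mid's and Late's payoffs gives 6q + 2 = −2q + 7 ⇒ q = 5/8.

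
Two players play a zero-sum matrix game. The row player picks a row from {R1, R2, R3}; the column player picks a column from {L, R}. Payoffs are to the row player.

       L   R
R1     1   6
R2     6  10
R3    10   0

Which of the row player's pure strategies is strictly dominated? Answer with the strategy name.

R2 gives a strictly higher payoff than R1 against every column: 6 > 1, 10 > 6.
So R1 is strictly dominated and the row player never plays it.

R1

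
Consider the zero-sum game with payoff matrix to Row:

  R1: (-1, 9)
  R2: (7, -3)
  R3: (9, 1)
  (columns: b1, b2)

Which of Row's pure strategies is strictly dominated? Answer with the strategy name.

R3 gives a strictly higher payoff than R2 against every column: 9 > 7, 1 > -3.
So R2 is strictly dominated and Row never plays it.

R2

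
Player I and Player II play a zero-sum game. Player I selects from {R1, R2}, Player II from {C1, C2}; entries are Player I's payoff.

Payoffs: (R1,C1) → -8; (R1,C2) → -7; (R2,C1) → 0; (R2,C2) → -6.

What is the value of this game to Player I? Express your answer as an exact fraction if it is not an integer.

Row minima: R1 → -8, R2 → -6; maximin = -6.
Column maxima: C1 → 0, C2 → -6; minimax = -6.
Since maximin = minimax = -6, there is a saddle point and the value is -6.

-6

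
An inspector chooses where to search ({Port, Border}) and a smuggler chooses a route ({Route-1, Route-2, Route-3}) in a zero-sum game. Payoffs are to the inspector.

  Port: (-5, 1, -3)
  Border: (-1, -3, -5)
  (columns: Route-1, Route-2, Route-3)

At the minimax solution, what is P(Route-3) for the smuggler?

Row minima: Port → -5, Border → -5; maximin = -5.
Column maxima: Route-1 → -1, Route-2 → 1, Route-3 → -3; minimax = -3.
-5 ≠ -3, so there is no saddle point; optimal play is mixed.
Route-2 is strictly dominated by Route-3 (it gives the inspector strictly more in every row), so the smuggler never plays it.
On the remaining 2×2 (Port, Border vs Route-1, Route-3):
Let the inspector play Port with probability p. Expected payoff against Route-1: (-5)p + (-1)(1−p) = −4p − 1; against Route-3: (-3)p + (-5)(1−p) = 2p − 5.
Setting these equal: −4p − 1 = 2p − 5 ⇒ −6p = -4 ⇒ p = 2/3, and the value is (-4)·(2/3) − 1 = -11/3.
For the smuggler: with q = P(Route-1), equating Port's and Border's payoffs gives −2q − 3 = 4q − 5 ⇒ q = 1/3.

2/3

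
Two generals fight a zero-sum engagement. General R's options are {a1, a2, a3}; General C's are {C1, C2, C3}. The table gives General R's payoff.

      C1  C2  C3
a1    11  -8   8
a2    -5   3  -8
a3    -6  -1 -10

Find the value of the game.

-40/27

Row minima: a1 → -8, a2 → -8, a3 → -10; maximin = -8.
Column maxima: C1 → 11, C2 → 3, C3 → 8; minimax = 3.
-8 ≠ 3, so there is no saddle point; optimal play is mixed.
a3 is strictly dominated by a2, so General R never plays it.
C1 is strictly dominated by C3 (it gives General R strictly more in every row), so General C never plays it.
On the remaining 2×2 (a1, a2 vs C2, C3):
Let General R play a1 with probability p. Expected payoff against C2: (-8)p + 3(1−p) = −11p + 3; against C3: 8p + (-8)(1−p) = 16p − 8.
Setting these equal: −11p + 3 = 16p − 8 ⇒ −27p = -11 ⇒ p = 11/27, and the value is (-11)·(11/27) + 3 = -40/27.
For General C: with q = P(C2), equating a1's and a2's payoffs gives −16q + 8 = 11q − 8 ⇒ q = 16/27.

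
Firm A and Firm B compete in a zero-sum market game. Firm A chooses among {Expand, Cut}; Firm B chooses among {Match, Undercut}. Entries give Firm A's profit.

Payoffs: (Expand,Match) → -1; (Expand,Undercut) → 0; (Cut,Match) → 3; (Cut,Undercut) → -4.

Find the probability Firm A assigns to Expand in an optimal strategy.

7/8

Row minima: Expand → -1, Cut → -4; maximin = -1.
Column maxima: Match → 3, Undercut → 0; minimax = 0.
-1 ≠ 0, so there is no saddle point; optimal play is mixed.
Let Firm A play Expand with probability p. Expected payoff against Match: (-1)p + 3(1−p) = −4p + 3; against Undercut: 0p + (-4)(1−p) = 4p − 4.
Setting these equal: −4p + 3 = 4p − 4 ⇒ −8p = -7 ⇒ p = 7/8, and the value is (-4)·(7/8) + 3 = -1/2.
For Firm B: with q = P(Match), equating Expand's and Cut's payoffs gives −q = 7q − 4 ⇒ q = 1/2.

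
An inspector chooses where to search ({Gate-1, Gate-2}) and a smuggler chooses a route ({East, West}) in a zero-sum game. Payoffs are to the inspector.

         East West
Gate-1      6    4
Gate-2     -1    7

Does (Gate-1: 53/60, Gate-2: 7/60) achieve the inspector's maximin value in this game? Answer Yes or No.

No

Against East this mix gives (53/60)·6 + (7/60)·(-1) = 311/60.
Against West this mix gives (53/60)·4 + (7/60)·7 = 87/20.
The smuggler will play West, holding the inspector to 87/20. Shifting weight toward the row that does better against West would raise this floor (the equalizing mix achieves 23/5 against both West and East), so the proposed strategy is not optimal.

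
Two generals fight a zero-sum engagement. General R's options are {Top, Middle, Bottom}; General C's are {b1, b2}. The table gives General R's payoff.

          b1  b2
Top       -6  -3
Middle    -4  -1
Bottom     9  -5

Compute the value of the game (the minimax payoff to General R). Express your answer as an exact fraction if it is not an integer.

-29/17

Row minima: Top → -6, Middle → -4, Bottom → -5; maximin = -4.
Column maxima: b1 → 9, b2 → -1; minimax = -1.
-4 ≠ -1, so there is no saddle point; optimal play is mixed.
Top is strictly dominated by Middle, so General R never plays it.
On the remaining 2×2 (Middle, Bottom vs b1, b2):
Let General R play Middle with probability p. Expected payoff against b1: (-4)p + 9(1−p) = −13p + 9; against b2: (-1)p + (-5)(1−p) = 4p − 5.
Setting these equal: −13p + 9 = 4p − 5 ⇒ −17p = -14 ⇒ p = 14/17, and the value is (-13)·(14/17) + 9 = -29/17.
For General C: with q = P(b1), equating Middle's and Bottom's payoffs gives −3q − 1 = 14q − 5 ⇒ q = 4/17.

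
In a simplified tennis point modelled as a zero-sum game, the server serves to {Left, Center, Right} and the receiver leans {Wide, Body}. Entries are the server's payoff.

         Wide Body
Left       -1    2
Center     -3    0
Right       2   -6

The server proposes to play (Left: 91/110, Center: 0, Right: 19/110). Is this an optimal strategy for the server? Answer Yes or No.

No

Against Wide this mix gives (91/110)·(-1) + (19/110)·2 = -53/110.
Against Body this mix gives (91/110)·2 + (19/110)·(-6) = 34/55.
The receiver will play Wide, holding the server to -53/110. Shifting weight toward the row that does better against Wide would raise this floor (the equalizing mix achieves -2/11 against both Wide and Body), so the proposed strategy is not optimal.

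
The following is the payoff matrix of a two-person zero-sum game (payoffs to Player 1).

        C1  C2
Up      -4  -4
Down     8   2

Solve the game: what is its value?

Row minima: Up → -4, Down → 2; maximin = 2.
Column maxima: C1 → 8, C2 → 2; minimax = 2.
Since maximin = minimax = 2, there is a saddle point and the value is 2.

2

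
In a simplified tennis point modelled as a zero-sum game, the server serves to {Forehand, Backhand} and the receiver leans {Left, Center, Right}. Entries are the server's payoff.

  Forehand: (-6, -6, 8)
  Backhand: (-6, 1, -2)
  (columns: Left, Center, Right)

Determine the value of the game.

-6

Row minima: Forehand → -6, Backhand → -6; maximin = -6.
Column maxima: Left → -6, Center → 1, Right → 8; minimax = -6.
Since maximin = minimax = -6, there is a saddle point and the value is -6.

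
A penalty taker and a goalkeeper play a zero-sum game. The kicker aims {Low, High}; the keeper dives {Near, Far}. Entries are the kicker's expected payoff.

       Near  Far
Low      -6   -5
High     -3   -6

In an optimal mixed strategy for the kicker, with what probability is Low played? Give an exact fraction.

Row minima: Low → -6, High → -6; maximin = -6.
Column maxima: Near → -3, Far → -5; minimax = -5.
-6 ≠ -5, so there is no saddle point; optimal play is mixed.
Let the kicker play Low with probability p. Expected payoff against Near: (-6)p + (-3)(1−p) = −3p − 3; against Far: (-5)p + (-6)(1−p) = p − 6.
Setting these equal: −3p − 3 = p − 6 ⇒ −4p = -3 ⇒ p = 3/4, and the value is (-3)·(3/4) − 3 = -21/4.
For the keeper: with q = P(Near), equating Low's and High's payoffs gives −q − 5 = 3q − 6 ⇒ q = 1/4.

3/4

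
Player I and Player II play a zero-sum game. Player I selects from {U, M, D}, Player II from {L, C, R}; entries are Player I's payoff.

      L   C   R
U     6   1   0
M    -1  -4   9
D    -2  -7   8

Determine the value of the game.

9/14

Row minima: U → 0, M → -4, D → -7; maximin = 0.
Column maxima: L → 6, C → 1, R → 9; minimax = 1.
0 ≠ 1, so there is no saddle point; optimal play is mixed.
D is strictly dominated by M, so Player I never plays it.
L is strictly dominated by C (it gives Player I strictly more in every row), so Player II never plays it.
On the remaining 2×2 (U, M vs C, R):
Let Player I play U with probability p. Expected payoff against C: 1p + (-4)(1−p) = 5p − 4; against R: 0p + 9(1−p) = −9p + 9.
Setting these equal: 5p − 4 = −9p + 9 ⇒ 14p = 13 ⇒ p = 13/14, and the value is (5)·(13/14) − 4 = 9/14.
For Player II: with q = P(C), equating U's and M's payoffs gives q = −13q + 9 ⇒ q = 9/14.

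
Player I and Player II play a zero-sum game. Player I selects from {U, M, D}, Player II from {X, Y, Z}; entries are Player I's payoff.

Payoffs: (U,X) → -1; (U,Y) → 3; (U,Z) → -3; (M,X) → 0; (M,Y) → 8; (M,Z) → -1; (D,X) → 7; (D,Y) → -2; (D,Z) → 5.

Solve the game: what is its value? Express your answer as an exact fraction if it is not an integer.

Row minima: U → -3, M → -1, D → -2; maximin = -1.
Column maxima: X → 7, Y → 8, Z → 5; minimax = 5.
-1 ≠ 5, so there is no saddle point; optimal play is mixed.
U is strictly dominated by M, so Player I never plays it.
X is strictly dominated by Z (it gives Player I strictly more in every row), so Player II never plays it.
On the remaining 2×2 (M, D vs Y, Z):
Let Player I play M with probability p. Expected payoff against Y: 8p + (-2)(1−p) = 10p − 2; against Z: (-1)p + 5(1−p) = −6p + 5.
Setting these equal: 10p − 2 = −6p + 5 ⇒ 16p = 7 ⇒ p = 7/16, and the value is (10)·(7/16) − 2 = 19/8.
For Player II: with q = P(Y), equating M's and D's payoffs gives 9q − 1 = −7q + 5 ⇒ q = 3/8.

19/8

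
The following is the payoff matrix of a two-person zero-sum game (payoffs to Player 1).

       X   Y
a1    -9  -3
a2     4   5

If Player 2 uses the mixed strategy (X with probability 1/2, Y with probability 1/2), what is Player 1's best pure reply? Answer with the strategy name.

a2

Expected payoff of a1: (1/2)·(-9) + (1/2)·(-3) = -6.
Expected payoff of a2: (1/2)·4 + (1/2)·5 = 9/2.
The largest is 9/2, so Player 1's best response is a2.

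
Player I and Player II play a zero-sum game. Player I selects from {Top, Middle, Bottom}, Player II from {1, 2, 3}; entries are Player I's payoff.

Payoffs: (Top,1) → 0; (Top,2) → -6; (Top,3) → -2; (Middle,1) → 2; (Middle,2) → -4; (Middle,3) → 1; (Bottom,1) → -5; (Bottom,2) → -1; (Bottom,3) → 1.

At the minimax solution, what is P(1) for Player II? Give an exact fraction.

Row minima: Top → -6, Middle → -4, Bottom → -5; maximin = -4.
Column maxima: 1 → 2, 2 → -1, 3 → 1; minimax = -1.
-4 ≠ -1, so there is no saddle point; optimal play is mixed.
Top is strictly dominated by Middle, so Player I never plays it.
3 is strictly dominated by 2 (it gives Player I strictly more in every row), so Player II never plays it.
On the remaining 2×2 (Middle, Bottom vs 1, 2):
Let Player I play Middle with probability p. Expected payoff against 1: 2p + (-5)(1−p) = 7p − 5; against 2: (-4)p + (-1)(1−p) = −3p − 1.
Setting these equal: 7p − 5 = −3p − 1 ⇒ 10p = 4 ⇒ p = 2/5, and the value is (7)·(2/5) − 5 = -11/5.
For Player II: with q = P(1), equating Middle's and Bottom's payoffs gives 6q − 4 = −4q − 1 ⇒ q = 3/10.

3/10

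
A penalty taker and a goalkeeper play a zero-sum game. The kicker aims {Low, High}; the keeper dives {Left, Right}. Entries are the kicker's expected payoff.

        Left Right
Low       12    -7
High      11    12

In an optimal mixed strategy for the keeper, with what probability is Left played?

19/20

Row minima: Low → -7, High → 11; maximin = 11.
Column maxima: Left → 12, Right → 12; minimax = 12.
11 ≠ 12, so there is no saddle point; optimal play is mixed.
Let the kicker play Low with probability p. Expected payoff against Left: 12p + 11(1−p) = p + 11; against Right: (-7)p + 12(1−p) = −19p + 12.
Setting these equal: p + 11 = −19p + 12 ⇒ 20p = 1 ⇒ p = 1/20, and the value is (1)·(1/20) + 11 = 221/20.
For the keeper: with q = P(Left), equating Low's and High's payoffs gives 19q − 7 = −q + 12 ⇒ q = 19/20.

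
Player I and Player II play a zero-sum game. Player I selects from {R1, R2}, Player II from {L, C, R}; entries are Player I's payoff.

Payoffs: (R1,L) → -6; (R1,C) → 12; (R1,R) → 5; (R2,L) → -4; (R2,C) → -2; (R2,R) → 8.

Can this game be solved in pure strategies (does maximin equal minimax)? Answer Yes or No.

Row minima: R1 → -6, R2 → -4; maximin = -4.
Column maxima: L → -4, C → 12, R → 8; minimax = -4.
maximin = minimax = -4, so a saddle point exists.

Yes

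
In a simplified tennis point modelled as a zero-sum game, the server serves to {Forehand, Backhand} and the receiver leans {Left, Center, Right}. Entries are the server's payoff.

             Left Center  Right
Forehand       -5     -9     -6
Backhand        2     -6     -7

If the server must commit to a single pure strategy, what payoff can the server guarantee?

Row minima: Forehand → -9, Backhand → -7.
The best of these is -7.

-7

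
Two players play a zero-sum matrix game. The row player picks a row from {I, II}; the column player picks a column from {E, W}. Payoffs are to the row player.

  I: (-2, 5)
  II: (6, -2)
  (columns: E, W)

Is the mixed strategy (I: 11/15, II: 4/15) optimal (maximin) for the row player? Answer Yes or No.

No

Against E this mix gives (11/15)·(-2) + (4/15)·6 = 2/15.
Against W this mix gives (11/15)·5 + (4/15)·(-2) = 47/15.
The column player will play E, holding the row player to 2/15. Shifting weight toward the row that does better against E would raise this floor (the equalizing mix achieves 26/15 against both E and W), so the proposed strategy is not optimal.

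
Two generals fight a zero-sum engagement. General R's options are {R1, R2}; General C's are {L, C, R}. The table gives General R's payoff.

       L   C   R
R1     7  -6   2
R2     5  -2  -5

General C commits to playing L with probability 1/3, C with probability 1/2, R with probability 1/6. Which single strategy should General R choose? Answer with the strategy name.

Expected payoff of R1: (1/3)·7 + (1/2)·(-6) + (1/6)·2 = -1/3.
Expected payoff of R2: (1/3)·5 + (1/2)·(-2) + (1/6)·(-5) = -1/6.
The largest is -1/6, so General R's best response is R2.

R2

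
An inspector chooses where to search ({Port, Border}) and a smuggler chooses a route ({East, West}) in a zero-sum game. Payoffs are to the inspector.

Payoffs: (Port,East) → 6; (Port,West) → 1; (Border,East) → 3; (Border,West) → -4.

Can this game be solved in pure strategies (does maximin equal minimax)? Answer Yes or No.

Row minima: Port → 1, Border → -4; maximin = 1.
Column maxima: East → 6, West → 1; minimax = 1.
maximin = minimax = 1, so a saddle point exists.

Yes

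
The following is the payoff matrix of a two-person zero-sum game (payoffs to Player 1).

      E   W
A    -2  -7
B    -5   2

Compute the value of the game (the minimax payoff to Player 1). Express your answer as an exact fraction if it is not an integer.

-13/4

Row minima: A → -7, B → -5; maximin = -5.
Column maxima: E → -2, W → 2; minimax = -2.
-5 ≠ -2, so there is no saddle point; optimal play is mixed.
Let Player 1 play A with probability p. Expected payoff against E: (-2)p + (-5)(1−p) = 3p − 5; against W: (-7)p + 2(1−p) = −9p + 2.
Setting these equal: 3p − 5 = −9p + 2 ⇒ 12p = 7 ⇒ p = 7/12, and the value is (3)·(7/12) − 5 = -13/4.
For Player 2: with q = P(E), equating A's and B's payoffs gives 5q − 7 = −7q + 2 ⇒ q = 3/4.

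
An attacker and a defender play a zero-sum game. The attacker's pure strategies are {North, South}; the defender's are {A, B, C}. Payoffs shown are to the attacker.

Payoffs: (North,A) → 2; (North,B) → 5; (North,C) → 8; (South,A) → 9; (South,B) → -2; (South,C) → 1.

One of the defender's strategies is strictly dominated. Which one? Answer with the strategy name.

C

B holds the attacker's payoff strictly below C in every row: 5 < 8, -2 < 1.
So C is strictly dominated for the defender.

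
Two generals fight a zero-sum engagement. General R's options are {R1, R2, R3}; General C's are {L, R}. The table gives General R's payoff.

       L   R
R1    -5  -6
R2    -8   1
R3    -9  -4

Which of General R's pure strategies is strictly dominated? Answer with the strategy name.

R3

R2 gives a strictly higher payoff than R3 against every column: -8 > -9, 1 > -4.
So R3 is strictly dominated and General R never plays it.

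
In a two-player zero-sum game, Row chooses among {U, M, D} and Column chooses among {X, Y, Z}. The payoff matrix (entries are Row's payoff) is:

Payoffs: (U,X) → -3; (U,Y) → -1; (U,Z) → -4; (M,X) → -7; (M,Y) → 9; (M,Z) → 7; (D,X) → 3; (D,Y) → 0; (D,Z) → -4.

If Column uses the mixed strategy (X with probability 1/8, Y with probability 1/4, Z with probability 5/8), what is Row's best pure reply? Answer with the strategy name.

Expected payoff of U: (1/8)·(-3) + (1/4)·(-1) + (5/8)·(-4) = -25/8.
Expected payoff of M: (1/8)·(-7) + (1/4)·9 + (5/8)·7 = 23/4.
Expected payoff of D: (1/8)·3 + (1/4)·0 + (5/8)·(-4) = -17/8.
The largest is 23/4, so Row's best response is M.

M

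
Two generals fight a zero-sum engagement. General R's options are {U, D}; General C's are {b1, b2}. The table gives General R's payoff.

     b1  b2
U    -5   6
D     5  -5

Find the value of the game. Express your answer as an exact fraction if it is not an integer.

5/21

Row minima: U → -5, D → -5; maximin = -5.
Column maxima: b1 → 5, b2 → 6; minimax = 5.
-5 ≠ 5, so there is no saddle point; optimal play is mixed.
Let General R play U with probability p. Expected payoff against b1: (-5)p + 5(1−p) = −10p + 5; against b2: 6p + (-5)(1−p) = 11p − 5.
Setting these equal: −10p + 5 = 11p − 5 ⇒ −21p = -10 ⇒ p = 10/21, and the value is (-10)·(10/21) + 5 = 5/21.
For General C: with q = P(b1), equating U's and D's payoffs gives −11q + 6 = 10q − 5 ⇒ q = 11/21.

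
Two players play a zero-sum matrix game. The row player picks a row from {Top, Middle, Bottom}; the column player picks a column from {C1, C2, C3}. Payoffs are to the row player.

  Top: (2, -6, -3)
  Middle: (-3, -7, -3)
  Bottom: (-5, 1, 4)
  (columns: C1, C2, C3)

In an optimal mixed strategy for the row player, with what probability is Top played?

3/7

Row minima: Top → -6, Middle → -7, Bottom → -5; maximin = -5.
Column maxima: C1 → 2, C2 → 1, C3 → 4; minimax = 1.
-5 ≠ 1, so there is no saddle point; optimal play is mixed.
C3 is strictly dominated by C2 (it gives the row player strictly more in every row), so the column player never plays it.
With C3 eliminated, Middle is strictly dominated by Top (Top gives the row player strictly more in every remaining column), so the row player never plays it.
On the remaining 2×2 (Top, Bottom vs C1, C2):
Let the row player play Top with probability p. Expected payoff against C1: 2p + (-5)(1−p) = 7p − 5; against C2: (-6)p + 1(1−p) = −7p + 1.
Setting these equal: 7p − 5 = −7p + 1 ⇒ 14p = 6 ⇒ p = 3/7, and the value is (7)·(3/7) − 5 = -2.
For the column player: with q = P(C1), equating Top's and Bottom's payoffs gives 8q − 6 = −6q + 1 ⇒ q = 1/2.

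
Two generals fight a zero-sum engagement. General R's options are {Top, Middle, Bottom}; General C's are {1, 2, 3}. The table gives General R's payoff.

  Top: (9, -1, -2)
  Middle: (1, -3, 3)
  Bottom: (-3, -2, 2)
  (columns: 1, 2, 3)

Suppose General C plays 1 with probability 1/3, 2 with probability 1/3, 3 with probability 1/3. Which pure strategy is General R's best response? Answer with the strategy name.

Top

Expected payoff of Top: (1/3)·9 + (1/3)·(-1) + (1/3)·(-2) = 2.
Expected payoff of Middle: (1/3)·1 + (1/3)·(-3) + (1/3)·3 = 1/3.
Expected payoff of Bottom: (1/3)·(-3) + (1/3)·(-2) + (1/3)·2 = -1.
The largest is 2, so General R's best response is Top.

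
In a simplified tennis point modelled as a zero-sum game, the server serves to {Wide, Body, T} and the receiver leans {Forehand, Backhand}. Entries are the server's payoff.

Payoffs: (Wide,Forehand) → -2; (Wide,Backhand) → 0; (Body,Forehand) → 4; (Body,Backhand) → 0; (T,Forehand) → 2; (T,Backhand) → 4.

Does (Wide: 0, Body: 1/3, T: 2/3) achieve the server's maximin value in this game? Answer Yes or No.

Against Forehand this mix gives (1/3)·4 + (2/3)·2 = 8/3.
Against Backhand this mix gives (1/3)·0 + (2/3)·4 = 8/3.
All of the receiver's active replies (Forehand, Backhand) yield 8/3, and no column does worse for the server. The mix makes the receiver indifferent and guarantees 8/3, so it is optimal.

Yes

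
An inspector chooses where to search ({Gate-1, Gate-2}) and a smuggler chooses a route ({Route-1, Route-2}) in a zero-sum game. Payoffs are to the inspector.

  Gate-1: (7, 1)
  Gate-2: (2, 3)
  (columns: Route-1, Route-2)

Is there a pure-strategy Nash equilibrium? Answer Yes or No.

No

Row minima: Gate-1 → 1, Gate-2 → 2; maximin = 2.
Column maxima: Route-1 → 7, Route-2 → 3; minimax = 3.
2 ≠ 3, so no pure-strategy equilibrium exists.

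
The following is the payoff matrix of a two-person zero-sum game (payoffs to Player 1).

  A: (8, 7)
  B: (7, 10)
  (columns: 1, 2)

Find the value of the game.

Row minima: A → 7, B → 7; maximin = 7.
Column maxima: 1 → 8, 2 → 10; minimax = 8.
7 ≠ 8, so there is no saddle point; optimal play is mixed.
Let Player 1 play A with probability p. Expected payoff against 1: 8p + 7(1−p) = p + 7; against 2: 7p + 10(1−p) = −3p + 10.
Setting these equal: p + 7 = −3p + 10 ⇒ 4p = 3 ⇒ p = 3/4, and the value is (1)·(3/4) + 7 = 31/4.
For Player 2: with q = P(1), equating A's and B's payoffs gives q + 7 = −3q + 10 ⇒ q = 3/4.

31/4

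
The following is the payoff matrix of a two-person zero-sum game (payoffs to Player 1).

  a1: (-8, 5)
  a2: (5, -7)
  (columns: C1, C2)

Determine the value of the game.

-31/25

Row minima: a1 → -8, a2 → -7; maximin = -7.
Column maxima: C1 → 5, C2 → 5; minimax = 5.
-7 ≠ 5, so there is no saddle point; optimal play is mixed.
Let Player 1 play a1 with probability p. Expected payoff against C1: (-8)p + 5(1−p) = −13p + 5; against C2: 5p + (-7)(1−p) = 12p − 7.
Setting these equal: −13p + 5 = 12p − 7 ⇒ −25p = -12 ⇒ p = 12/25, and the value is (-13)·(12/25) + 5 = -31/25.
For Player 2: with q = P(C1), equating a1's and a2's payoffs gives −13q + 5 = 12q − 7 ⇒ q = 12/25.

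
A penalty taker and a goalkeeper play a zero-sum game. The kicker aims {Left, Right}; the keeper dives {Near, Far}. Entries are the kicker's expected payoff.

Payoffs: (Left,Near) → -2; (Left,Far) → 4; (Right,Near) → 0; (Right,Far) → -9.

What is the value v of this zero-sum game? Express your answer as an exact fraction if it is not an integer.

Row minima: Left → -2, Right → -9; maximin = -2.
Column maxima: Near → 0, Far → 4; minimax = 0.
-2 ≠ 0, so there is no saddle point; optimal play is mixed.
Let the kicker play Left with probability p. Expected payoff against Near: (-2)p + 0(1−p) = −2p; against Far: 4p + (-9)(1−p) = 13p − 9.
Setting these equal: −2p = 13p − 9 ⇒ −15p = -9 ⇒ p = 3/5, and the value is (-2)·(3/5) = -6/5.
For the keeper: with q = P(Near), equating Left's and Right's payoffs gives −6q + 4 = 9q − 9 ⇒ q = 13/15.

-6/5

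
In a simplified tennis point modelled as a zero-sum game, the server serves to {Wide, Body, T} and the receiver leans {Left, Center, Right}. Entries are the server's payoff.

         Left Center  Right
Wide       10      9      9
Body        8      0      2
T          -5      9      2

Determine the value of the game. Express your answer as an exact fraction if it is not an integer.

9

Row minima: Wide → 9, Body → 0, T → -5; maximin = 9.
Column maxima: Left → 10, Center → 9, Right → 9; minimax = 9.
Since maximin = minimax = 9, there is a saddle point and the value is 9.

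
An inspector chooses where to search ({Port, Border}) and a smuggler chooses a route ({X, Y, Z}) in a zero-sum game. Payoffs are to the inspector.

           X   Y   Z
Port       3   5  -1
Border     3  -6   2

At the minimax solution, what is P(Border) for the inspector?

3/7

Row minima: Port → -1, Border → -6; maximin = -1.
Column maxima: X → 3, Y → 5, Z → 2; minimax = 2.
-1 ≠ 2, so there is no saddle point; optimal play is mixed.
X is strictly dominated by Z (it gives the inspector strictly more in every row), so the smuggler never plays it.
On the remaining 2×2 (Port, Border vs Y, Z):
Let the inspector play Port with probability p. Expected payoff against Y: 5p + (-6)(1−p) = 11p − 6; against Z: (-1)p + 2(1−p) = −3p + 2.
Setting these equal: 11p − 6 = −3p + 2 ⇒ 14p = 8 ⇒ p = 4/7, and the value is (11)·(4/7) − 6 = 2/7.
For the smuggler: with q = P(Y), equating Port's and Border's payoffs gives 6q − 1 = −8q + 2 ⇒ q = 3/14.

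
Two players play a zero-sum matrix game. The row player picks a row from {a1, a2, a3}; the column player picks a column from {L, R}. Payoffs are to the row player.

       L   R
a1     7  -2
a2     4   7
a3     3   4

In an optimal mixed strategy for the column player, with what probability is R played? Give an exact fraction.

1/4

Row minima: a1 → -2, a2 → 4, a3 → 3; maximin = 4.
Column maxima: L → 7, R → 7; minimax = 7.
4 ≠ 7, so there is no saddle point; optimal play is mixed.
a3 is strictly dominated by a2, so the row player never plays it.
On the remaining 2×2 (a1, a2 vs L, R):
Let the row player play a1 with probability p. Expected payoff against L: 7p + 4(1−p) = 3p + 4; against R: (-2)p + 7(1−p) = −9p + 7.
Setting these equal: 3p + 4 = −9p + 7 ⇒ 12p = 3 ⇒ p = 1/4, and the value is (3)·(1/4) + 4 = 19/4.
For the column player: with q = P(L), equating a1's and a2's payoffs gives 9q − 2 = −3q + 7 ⇒ q = 3/4.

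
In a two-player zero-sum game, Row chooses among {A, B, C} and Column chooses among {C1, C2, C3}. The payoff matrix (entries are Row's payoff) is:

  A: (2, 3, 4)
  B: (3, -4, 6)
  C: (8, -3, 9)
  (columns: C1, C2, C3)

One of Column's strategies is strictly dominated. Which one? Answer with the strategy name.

C3

C1 holds Row's payoff strictly below C3 in every row: 2 < 4, 3 < 6, 8 < 9.
So C3 is strictly dominated for Column.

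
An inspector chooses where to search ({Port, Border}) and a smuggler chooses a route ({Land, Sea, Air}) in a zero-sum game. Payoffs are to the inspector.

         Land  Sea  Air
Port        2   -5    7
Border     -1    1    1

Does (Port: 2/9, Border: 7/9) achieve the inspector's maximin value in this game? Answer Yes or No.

Yes

Against Land this mix gives (2/9)·2 + (7/9)·(-1) = -1/3.
Against Sea this mix gives (2/9)·(-5) + (7/9)·1 = -1/3.
Against Air this mix gives (2/9)·7 + (7/9)·1 = 7/3.
All of the smuggler's active replies (Land, Sea) yield -1/3, and no column does worse for the inspector. The mix makes the smuggler indifferent and guarantees -1/3, so it is optimal.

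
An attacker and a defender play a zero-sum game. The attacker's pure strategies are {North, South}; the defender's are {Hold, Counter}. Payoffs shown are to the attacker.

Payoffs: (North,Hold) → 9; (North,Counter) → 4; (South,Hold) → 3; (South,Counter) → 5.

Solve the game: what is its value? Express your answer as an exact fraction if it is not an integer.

33/7

Row minima: North → 4, South → 3; maximin = 4.
Column maxima: Hold → 9, Counter → 5; minimax = 5.
4 ≠ 5, so there is no saddle point; optimal play is mixed.
Let the attacker play North with probability p. Expected payoff against Hold: 9p + 3(1−p) = 6p + 3; against Counter: 4p + 5(1−p) = −p + 5.
Setting these equal: 6p + 3 = −p + 5 ⇒ 7p = 2 ⇒ p = 2/7, and the value is (6)·(2/7) + 3 = 33/7.
For the defender: with q = P(Hold), equating North's and South's payoffs gives 5q + 4 = −2q + 5 ⇒ q = 1/7.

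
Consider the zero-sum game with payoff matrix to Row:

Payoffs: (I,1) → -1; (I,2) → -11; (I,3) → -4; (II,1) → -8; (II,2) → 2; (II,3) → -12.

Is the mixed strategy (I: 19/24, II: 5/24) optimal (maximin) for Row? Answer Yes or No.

No

Against 1 this mix gives (19/24)·(-1) + (5/24)·(-8) = -59/24.
Against 2 this mix gives (19/24)·(-11) + (5/24)·2 = -199/24.
Against 3 this mix gives (19/24)·(-4) + (5/24)·(-12) = -17/3.
Column will play 2, holding Row to -199/24. Shifting weight toward the row that does better against 2 would raise this floor (the equalizing mix achieves -20/3 against both 2 and 3), so the proposed strategy is not optimal.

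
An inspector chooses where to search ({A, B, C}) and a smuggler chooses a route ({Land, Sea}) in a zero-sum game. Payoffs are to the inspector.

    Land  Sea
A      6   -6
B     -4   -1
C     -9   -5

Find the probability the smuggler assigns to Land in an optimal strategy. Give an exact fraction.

Row minima: A → -6, B → -4, C → -9; maximin = -4.
Column maxima: Land → 6, Sea → -1; minimax = -1.
-4 ≠ -1, so there is no saddle point; optimal play is mixed.
C is strictly dominated by B, so the inspector never plays it.
On the remaining 2×2 (A, B vs Land, Sea):
Let the inspector play A with probability p. Expected payoff against Land: 6p + (-4)(1−p) = 10p − 4; against Sea: (-6)p + (-1)(1−p) = −5p − 1.
Setting these equal: 10p − 4 = −5p − 1 ⇒ 15p = 3 ⇒ p = 1/5, and the value is (10)·(1/5) − 4 = -2.
For the smuggler: with q = P(Land), equating A's and B's payoffs gives 12q − 6 = −3q − 1 ⇒ q = 1/3.

1/3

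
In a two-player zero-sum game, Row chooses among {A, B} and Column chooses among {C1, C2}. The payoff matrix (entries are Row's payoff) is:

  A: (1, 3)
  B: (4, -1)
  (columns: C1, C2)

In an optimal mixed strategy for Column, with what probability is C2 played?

3/7

Row minima: A → 1, B → -1; maximin = 1.
Column maxima: C1 → 4, C2 → 3; minimax = 3.
1 ≠ 3, so there is no saddle point; optimal play is mixed.
Let Row play A with probability p. Expected payoff against C1: 1p + 4(1−p) = −3p + 4; against C2: 3p + (-1)(1−p) = 4p − 1.
Setting these equal: −3p + 4 = 4p − 1 ⇒ −7p = -5 ⇒ p = 5/7, and the value is (-3)·(5/7) + 4 = 13/7.
For Column: with q = P(C1), equating A's and B's payoffs gives −2q + 3 = 5q − 1 ⇒ q = 4/7.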